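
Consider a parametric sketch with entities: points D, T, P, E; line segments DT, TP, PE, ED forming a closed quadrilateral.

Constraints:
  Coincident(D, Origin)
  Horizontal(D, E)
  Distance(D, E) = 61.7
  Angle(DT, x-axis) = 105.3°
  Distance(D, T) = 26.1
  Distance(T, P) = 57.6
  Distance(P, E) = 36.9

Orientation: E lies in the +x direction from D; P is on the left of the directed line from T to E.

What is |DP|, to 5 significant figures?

60.906

D is at the origin; D and E share the same y with |DE| = 61.7 and E in +x, so E = (61.7, 0). DT runs at 105.3° with |DT| = 26.1, so T = (-6.8871, 25.175). P is determined by |TP| = 57.6 and |PE| = 36.9 together: it lies at the intersection of circle(T, 57.6) and circle(E, 36.9). With |TE| = 73.061, the foot of the radical line on TE is 49.918 from T and the perpendicular offset is √(57.6² − 49.918²) = 28.740. Taking the left-of-TE solution: P = (49.877, 34.955).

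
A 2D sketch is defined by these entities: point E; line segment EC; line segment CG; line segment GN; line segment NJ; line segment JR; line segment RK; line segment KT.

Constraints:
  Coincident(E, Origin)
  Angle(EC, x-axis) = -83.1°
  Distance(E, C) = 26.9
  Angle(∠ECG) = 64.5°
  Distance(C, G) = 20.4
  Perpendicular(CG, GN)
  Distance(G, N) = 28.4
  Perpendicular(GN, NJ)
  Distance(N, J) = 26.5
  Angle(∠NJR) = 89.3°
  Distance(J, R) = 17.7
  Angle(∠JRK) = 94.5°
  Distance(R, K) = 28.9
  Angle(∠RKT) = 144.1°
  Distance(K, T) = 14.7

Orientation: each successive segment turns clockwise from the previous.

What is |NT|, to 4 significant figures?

19.09

E is at the origin; EC runs at -83.1° with length 26.9, so C = (3.232, -26.71). ∠ECG = 64.5° gives CG at 161.4° from the x-axis; with |CG| = 20.4, G = (-16.10, -20.20). CG is perpendicular to GN, so GN runs at 71.40°; with |GN| = 28.4, N = (-7.044, 6.718). GN is perpendicular to NJ, so NJ runs at -18.60°; with |NJ| = 26.5, J = (18.07, -1.734). ∠NJR = 89.3° gives JR at -109.3° from the x-axis; with |JR| = 17.7, R = (12.22, -18.44). ∠JRK = 94.5° gives RK at 165.2° from the x-axis; with |RK| = 28.9, K = (-15.72, -11.06). ∠RKT = 144.1° gives KT at 129.3° from the x-axis; with |KT| = 14.7, T = (-25.03, 0.3184). Then |NT| = |T − N| = 19.09.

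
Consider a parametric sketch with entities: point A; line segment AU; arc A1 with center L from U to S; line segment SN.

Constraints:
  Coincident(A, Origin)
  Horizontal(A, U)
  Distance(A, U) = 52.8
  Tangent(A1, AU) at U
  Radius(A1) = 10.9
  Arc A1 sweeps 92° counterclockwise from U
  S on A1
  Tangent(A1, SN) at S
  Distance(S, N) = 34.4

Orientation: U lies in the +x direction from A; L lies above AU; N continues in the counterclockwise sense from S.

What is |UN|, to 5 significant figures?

46.677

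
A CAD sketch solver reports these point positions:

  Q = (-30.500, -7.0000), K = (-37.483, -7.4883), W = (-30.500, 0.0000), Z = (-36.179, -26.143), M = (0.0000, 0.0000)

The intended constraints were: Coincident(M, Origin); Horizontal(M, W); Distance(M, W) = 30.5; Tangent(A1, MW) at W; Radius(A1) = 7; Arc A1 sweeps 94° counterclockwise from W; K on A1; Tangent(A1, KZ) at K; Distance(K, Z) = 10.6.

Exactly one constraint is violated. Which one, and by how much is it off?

Distance(K, Z) = 10.6 — off by 8.10.

M = (0.00, 0.00) ✓; M.y = 0.00, W.y = 0.00 ✓; |MW| = 30.50 ✓; ∠(QW, WM) = 90.00° ✓; |QW| = 7.000 ✓; bearing(Q→K) − bearing(Q→W) = 94.00° ✓; |QK| = 7.000 ✓; ∠(QK, KZ) = 90.00° ✓; |KZ| = 18.70 ✗.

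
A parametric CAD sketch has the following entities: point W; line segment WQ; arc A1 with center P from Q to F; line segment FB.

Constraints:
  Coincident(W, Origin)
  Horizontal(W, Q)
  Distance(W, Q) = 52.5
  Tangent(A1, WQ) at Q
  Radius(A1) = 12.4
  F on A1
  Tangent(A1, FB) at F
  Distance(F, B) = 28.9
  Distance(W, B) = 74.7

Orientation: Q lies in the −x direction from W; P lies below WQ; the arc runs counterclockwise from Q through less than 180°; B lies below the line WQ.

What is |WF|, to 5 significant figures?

66.280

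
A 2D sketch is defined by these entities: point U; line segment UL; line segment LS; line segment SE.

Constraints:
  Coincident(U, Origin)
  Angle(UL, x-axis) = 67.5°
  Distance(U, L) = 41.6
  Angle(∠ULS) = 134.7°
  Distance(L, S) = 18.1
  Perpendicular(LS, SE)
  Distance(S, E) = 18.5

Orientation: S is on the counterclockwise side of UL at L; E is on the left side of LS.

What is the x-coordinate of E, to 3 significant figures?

-8.15

∠ULS = 134.7°, so LS runs at 67.5° + (180° − 134.7°) = 113° from the x-axis; with |LS| = 18.1, S = L + 18.1·(cos 113°, sin 113°) = (8.91, 55.1). LS ⟂ SE; with |SE| = 18.5 on the left of LS, E = S + 18.5·(-0.922, -0.388) = (-8.15, 48.0). So E.x = -8.15.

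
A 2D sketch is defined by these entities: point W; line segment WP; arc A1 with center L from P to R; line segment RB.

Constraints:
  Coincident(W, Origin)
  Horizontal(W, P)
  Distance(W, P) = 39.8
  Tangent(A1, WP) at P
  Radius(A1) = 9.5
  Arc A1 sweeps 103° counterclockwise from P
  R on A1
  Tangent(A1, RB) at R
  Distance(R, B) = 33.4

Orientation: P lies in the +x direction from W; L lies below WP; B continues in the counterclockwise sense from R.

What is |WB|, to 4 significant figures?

58.31

On A1, P sits at bearing 90° from L; a 103° counterclockwise sweep puts R at bearing 193°, so R = L + 9.5·(cos 193°, sin 193°) = (30.54, -11.64). The tangent condition forces LR to be normal to RB, so RB runs along (−sin 193°, cos 193°); with |RB| = 33.4, B = (38.06, -44.18). Then |WB| = |B − W| = 58.31.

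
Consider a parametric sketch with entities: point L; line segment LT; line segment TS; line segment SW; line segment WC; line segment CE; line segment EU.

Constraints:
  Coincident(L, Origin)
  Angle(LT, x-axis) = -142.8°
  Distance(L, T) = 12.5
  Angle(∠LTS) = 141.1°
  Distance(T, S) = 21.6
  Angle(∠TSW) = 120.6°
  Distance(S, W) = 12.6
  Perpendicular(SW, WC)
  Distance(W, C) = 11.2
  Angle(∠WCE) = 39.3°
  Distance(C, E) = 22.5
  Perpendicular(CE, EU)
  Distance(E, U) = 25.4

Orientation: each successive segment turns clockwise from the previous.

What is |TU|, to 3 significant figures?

50.1

∠WCE = 39.3° gives CE at -112° from the x-axis; with |CE| = 22.5, E = (-36.2, -11.4). CE ⟂ EU, so EU runs at 158°; with |EU| = 25.4, U = (-59.8, -1.93). Then |TU| = |U − T| = 50.1.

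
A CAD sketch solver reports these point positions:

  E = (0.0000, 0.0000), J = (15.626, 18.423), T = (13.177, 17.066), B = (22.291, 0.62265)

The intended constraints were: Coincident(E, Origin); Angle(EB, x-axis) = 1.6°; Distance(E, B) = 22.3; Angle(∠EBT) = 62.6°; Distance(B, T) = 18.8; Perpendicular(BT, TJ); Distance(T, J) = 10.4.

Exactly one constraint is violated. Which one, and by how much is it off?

Distance(T, J) = 10.4 — off by 7.60.

E = (0.00, 0.00) ✓; EB at 1.600° ✓; |EB| = 22.30 ✓; ∠EBT = 62.60° ✓; |BT| = 18.80 ✓; ∠(BT, TJ) = 90.01° ✓; |TJ| = 2.800 ✗.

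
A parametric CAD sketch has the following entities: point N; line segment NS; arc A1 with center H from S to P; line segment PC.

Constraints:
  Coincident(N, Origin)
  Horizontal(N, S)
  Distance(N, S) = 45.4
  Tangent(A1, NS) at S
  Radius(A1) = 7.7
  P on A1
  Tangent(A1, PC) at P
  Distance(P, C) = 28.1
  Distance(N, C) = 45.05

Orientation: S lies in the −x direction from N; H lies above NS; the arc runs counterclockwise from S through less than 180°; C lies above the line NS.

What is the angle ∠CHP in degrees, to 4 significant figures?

74.68°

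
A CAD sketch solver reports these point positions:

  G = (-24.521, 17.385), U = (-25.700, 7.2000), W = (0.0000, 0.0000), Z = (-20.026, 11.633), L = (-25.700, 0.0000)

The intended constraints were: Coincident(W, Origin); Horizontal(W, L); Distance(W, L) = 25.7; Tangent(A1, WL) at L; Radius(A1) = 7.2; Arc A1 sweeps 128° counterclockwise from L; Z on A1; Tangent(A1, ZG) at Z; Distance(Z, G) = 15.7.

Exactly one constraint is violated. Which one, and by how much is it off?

Distance(Z, G) = 15.7 — off by 8.40.

W = (0.00, 0.00) ✓; W.y = 0.00, L.y = 0.00 ✓; |WL| = 25.70 ✓; ∠(UL, LW) = 90.00° ✓; |UL| = 7.200 ✓; bearing(U→Z) − bearing(U→L) = 128.0° ✓; |UZ| = 7.200 ✓; ∠(UZ, ZG) = 89.99° ✓; |ZG| = 7.300 ✗.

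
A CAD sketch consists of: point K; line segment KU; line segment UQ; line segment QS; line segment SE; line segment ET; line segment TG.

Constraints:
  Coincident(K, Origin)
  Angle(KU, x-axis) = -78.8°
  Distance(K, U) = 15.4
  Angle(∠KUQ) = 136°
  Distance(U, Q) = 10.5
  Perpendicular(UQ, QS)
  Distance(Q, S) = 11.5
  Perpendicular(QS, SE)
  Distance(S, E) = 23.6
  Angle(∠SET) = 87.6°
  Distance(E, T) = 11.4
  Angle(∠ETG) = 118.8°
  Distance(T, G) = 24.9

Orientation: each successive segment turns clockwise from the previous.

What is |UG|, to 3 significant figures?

14.6

K is at the origin; KU runs at -78.8° with length 15.4, so U = (2.99, -15.1). ∠KUQ = 136.0° gives UQ at -123° from the x-axis; with |UQ| = 10.5, Q = (-2.70, -23.9). The perpendicularity gives QS at right angles to UQ, so QS runs at 147°; with |QS| = 11.5, S = (-12.4, -17.7). The perpendicularity gives SE at right angles to QS, so SE runs at 57.2°; with |SE| = 23.6, E = (0.421, 2.13). ∠SET = 87.6° gives ET at -35.2° from the x-axis; with |ET| = 11.4, T = (9.74, -4.44). ∠ETG = 118.8° gives TG at -96.4° from the x-axis; with |TG| = 24.9, G = (6.96, -29.2). Then |UG| = |G − U| = 14.6.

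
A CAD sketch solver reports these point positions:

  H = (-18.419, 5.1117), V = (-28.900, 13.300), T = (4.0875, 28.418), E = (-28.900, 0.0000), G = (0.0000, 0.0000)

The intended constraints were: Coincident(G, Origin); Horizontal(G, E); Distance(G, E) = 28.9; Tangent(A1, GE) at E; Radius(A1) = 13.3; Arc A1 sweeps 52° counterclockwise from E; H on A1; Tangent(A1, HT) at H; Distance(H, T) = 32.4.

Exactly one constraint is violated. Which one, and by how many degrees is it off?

Tangent(A1, HT) at H — off by 6.00°.

G = (0.00, 0.00) ✓; G.y = 0.00, E.y = 0.00 ✓; |GE| = 28.90 ✓; ∠(VE, EG) = 90.00° ✓; |VE| = 13.30 ✓; bearing(V→H) − bearing(V→E) = 52.00° ✓; |VH| = 13.30 ✓; ∠(VH, HT) = 96.00° ✗; |HT| = 32.40 ✓.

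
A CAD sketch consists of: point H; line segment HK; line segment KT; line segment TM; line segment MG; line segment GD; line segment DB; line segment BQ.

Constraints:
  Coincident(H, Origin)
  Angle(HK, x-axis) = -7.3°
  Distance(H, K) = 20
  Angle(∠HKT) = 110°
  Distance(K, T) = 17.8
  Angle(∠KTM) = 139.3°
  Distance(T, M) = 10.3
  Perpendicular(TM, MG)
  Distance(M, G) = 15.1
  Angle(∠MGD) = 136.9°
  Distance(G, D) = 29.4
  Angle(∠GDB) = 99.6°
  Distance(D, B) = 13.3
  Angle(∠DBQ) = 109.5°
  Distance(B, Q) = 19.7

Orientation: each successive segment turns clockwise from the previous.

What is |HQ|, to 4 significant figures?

22.41

H is at the origin; HK runs at -7.3° with length 20.0, so K = (19.84, -2.541). ∠HKT = 110.0° gives KT at -77.30° from the x-axis; with |KT| = 17.8, T = (23.75, -19.91). ∠KTM = 139.3° gives TM at -118.0° from the x-axis; with |TM| = 10.3, M = (18.92, -29.00). TM ⟂ MG, so MG runs at 152.0°; with |MG| = 15.1, G = (5.583, -21.91). ∠MGD = 136.9° gives GD at 108.9° from the x-axis; with |GD| = 29.4, D = (-3.940, 5.904). ∠GDB = 99.6° gives DB at 28.50° from the x-axis; with |DB| = 13.3, B = (7.748, 12.25). ∠DBQ = 109.5° gives BQ at -42.00° from the x-axis; with |BQ| = 19.7, Q = (22.39, -0.9319). Then |HQ| = |Q − H| = 22.41.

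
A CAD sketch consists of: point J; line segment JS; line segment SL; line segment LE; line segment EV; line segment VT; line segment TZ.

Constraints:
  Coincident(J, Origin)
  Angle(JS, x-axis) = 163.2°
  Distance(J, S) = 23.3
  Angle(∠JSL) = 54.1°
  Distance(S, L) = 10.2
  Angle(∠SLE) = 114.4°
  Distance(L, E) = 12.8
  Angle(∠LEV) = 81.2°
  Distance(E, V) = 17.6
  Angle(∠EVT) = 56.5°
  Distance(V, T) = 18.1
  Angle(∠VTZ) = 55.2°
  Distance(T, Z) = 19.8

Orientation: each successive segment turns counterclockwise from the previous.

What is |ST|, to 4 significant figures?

4.183

J is at the origin; JS runs at 163.2° with length 23.3, so S = (-22.31, 6.734). ∠JSL = 54.1° gives SL at -70.90° from the x-axis; with |SL| = 10.2, L = (-18.97, -2.904). ∠SLE = 114.4° gives LE at -5.300° from the x-axis; with |LE| = 12.8, E = (-6.223, -4.086). ∠LEV = 81.2° gives EV at 93.50° from the x-axis; with |EV| = 17.6, V = (-7.297, 13.48). ∠EVT = 56.5° gives VT at -143.0° from the x-axis; with |VT| = 18.1, T = (-21.75, 2.588). Then |ST| = |T − S| = 4.183.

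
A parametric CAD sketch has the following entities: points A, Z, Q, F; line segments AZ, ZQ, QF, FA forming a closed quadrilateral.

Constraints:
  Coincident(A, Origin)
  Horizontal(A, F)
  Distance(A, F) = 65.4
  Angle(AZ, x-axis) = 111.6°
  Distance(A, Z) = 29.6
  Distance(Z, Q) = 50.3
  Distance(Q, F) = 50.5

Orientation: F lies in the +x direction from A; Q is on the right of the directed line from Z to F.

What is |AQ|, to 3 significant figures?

22.2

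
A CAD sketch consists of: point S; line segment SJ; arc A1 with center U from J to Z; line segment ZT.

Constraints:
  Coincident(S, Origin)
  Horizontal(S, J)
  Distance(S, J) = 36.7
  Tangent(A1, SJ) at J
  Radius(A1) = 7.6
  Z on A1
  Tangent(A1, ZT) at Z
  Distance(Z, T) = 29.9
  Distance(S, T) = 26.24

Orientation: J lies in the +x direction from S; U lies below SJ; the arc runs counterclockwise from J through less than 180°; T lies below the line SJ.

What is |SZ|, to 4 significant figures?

31.29

S is at the origin; SJ is horizontal with |SJ| = 36.7 and J on the +x side, so J = (36.70, 0.000). A1 meets SJ tangentially, so UJ is at right angles to SJ, so U = J + (0, -7.6) = (36.70, -7.600). Since UZ ⟂ ZT (tangency), |UT| = √(7.6² + 29.9²) = 30.85 regardless of where Z sits on A1. So T lies on both circle(S, 26.24) and circle(U, 30.85); the below-SJ intersection is T = (10.58, -24.01). Z is the foot of the tangent from T: Z = (31.20, -2.359).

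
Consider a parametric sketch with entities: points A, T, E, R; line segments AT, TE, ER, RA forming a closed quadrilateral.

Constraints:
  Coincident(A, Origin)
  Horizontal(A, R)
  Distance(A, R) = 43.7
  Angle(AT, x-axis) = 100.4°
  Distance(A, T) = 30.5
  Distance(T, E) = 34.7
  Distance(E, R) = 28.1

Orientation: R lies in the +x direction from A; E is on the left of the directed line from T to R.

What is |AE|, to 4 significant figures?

37.17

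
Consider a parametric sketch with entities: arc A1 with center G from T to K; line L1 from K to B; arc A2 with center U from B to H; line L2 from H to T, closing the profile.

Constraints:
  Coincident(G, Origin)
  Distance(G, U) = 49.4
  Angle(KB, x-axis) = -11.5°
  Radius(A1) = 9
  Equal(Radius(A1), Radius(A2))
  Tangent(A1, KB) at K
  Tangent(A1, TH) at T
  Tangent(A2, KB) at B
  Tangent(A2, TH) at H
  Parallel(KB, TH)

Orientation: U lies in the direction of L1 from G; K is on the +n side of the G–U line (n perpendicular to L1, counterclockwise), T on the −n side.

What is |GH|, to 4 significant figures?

50.21

The slot axis is L1's direction at -11.5°, so u = (cos -11.5°, sin -11.5°) = (0.9799, -0.1994) and n = (−sin -11.5°, cos -11.5°) = (0.1994, 0.9799). G is at the origin and U lies 49.4 along u from G, so U = 49.4·u = (48.41, -9.849). Tangency of A1 to both parallel lines with radius 9.0 puts K and T at G ± 9.0·n: K = (1.794, 8.819), T = (-1.794, -8.819). Equal radii place B and H the same way about U: B = U + 9.0·n = (50.20, -1.029), H = U − 9.0·n = (46.61, -18.67). Then |GH| = |H − G| = 50.21.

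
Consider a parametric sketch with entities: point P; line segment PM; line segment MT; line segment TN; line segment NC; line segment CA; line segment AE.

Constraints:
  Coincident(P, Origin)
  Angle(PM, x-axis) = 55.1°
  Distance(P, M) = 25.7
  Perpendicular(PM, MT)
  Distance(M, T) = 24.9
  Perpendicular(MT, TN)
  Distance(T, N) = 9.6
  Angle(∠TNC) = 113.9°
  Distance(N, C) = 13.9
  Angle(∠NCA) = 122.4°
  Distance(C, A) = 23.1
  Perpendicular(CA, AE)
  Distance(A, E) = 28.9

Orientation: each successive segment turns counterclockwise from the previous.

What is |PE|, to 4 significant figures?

48.18

∠NCA = 122.4° gives CA at -1.200° from the x-axis; with |CA| = 23.1, A = (19.09, 15.08). CA ⟂ AE, so AE runs at 88.80°; with |AE| = 28.9, E = (19.69, 43.97). Then |PE| = |E − P| = 48.18.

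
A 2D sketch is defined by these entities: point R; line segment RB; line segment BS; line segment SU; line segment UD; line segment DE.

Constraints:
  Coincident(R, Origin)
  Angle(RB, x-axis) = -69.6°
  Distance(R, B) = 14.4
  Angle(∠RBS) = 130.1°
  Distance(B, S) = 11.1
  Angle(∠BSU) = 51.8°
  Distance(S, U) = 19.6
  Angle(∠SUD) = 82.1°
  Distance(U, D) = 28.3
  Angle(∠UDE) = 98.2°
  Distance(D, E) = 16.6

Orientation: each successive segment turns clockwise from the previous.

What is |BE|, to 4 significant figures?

20.89

R is at the origin; RB runs at -69.6° with length 14.4, so B = (5.019, -13.50). ∠RBS = 130.1° gives BS at -119.5° from the x-axis; with |BS| = 11.1, S = (-0.4465, -23.16). ∠BSU = 51.8° gives SU at 112.3° from the x-axis; with |SU| = 19.6, U = (-7.884, -5.024). ∠SUD = 82.1° gives UD at 14.40° from the x-axis; with |UD| = 28.3, D = (19.53, 2.014). ∠UDE = 98.2° gives DE at -67.40° from the x-axis; with |DE| = 16.6, E = (25.91, -13.31). Then |BE| = |E − B| = 20.89.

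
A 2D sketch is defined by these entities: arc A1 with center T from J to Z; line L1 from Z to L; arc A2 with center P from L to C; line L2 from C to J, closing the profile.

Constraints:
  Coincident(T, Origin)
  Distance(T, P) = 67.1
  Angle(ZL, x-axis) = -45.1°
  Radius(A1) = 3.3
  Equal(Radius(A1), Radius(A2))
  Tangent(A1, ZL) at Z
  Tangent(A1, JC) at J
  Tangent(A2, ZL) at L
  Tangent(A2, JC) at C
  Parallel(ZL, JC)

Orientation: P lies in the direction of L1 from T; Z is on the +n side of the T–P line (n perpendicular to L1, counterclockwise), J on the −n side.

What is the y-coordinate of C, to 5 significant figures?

-49.859

The slot axis is L1's direction at -45.1°, so u = (cos -45.1°, sin -45.1°) = (0.70587, -0.70834) and n = (−sin -45.1°, cos -45.1°) = (0.70834, 0.70587). T is at the origin and P lies 67.1 along u from T, so P = 67.1·u = (47.364, -47.530). Tangency of A1 to both parallel lines with radius 3.3 puts Z and J at T ± 3.3·n: Z = (2.3375, 2.3294), J = (-2.3375, -2.3294). Equal radii place L and C the same way about P: L = P + 3.3·n = (49.702, -45.200), C = P − 3.3·n = (45.026, -49.859). So C.y = -49.859.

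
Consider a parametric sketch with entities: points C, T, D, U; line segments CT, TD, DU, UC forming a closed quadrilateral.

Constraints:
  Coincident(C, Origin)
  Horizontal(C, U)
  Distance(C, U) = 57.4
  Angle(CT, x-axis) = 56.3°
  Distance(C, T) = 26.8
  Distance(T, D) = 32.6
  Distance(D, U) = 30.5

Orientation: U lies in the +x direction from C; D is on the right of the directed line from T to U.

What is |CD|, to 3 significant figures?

28.9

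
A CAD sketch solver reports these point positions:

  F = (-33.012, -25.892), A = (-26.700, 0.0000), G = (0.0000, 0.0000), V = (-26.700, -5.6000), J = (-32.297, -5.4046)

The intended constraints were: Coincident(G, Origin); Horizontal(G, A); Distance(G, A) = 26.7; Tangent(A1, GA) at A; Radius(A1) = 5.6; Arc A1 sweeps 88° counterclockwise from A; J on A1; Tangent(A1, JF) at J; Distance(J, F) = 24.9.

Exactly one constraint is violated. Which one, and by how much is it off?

Distance(J, F) = 24.9 — off by 4.40.

G = (0.00, 0.00) ✓; G.y = 0.00, A.y = 0.00 ✓; |GA| = 26.70 ✓; ∠(VA, AG) = 90.00° ✓; |VA| = 5.600 ✓; bearing(V→J) − bearing(V→A) = 88.00° ✓; |VJ| = 5.600 ✓; ∠(VJ, JF) = 90.00° ✓; |JF| = 20.50 ✗.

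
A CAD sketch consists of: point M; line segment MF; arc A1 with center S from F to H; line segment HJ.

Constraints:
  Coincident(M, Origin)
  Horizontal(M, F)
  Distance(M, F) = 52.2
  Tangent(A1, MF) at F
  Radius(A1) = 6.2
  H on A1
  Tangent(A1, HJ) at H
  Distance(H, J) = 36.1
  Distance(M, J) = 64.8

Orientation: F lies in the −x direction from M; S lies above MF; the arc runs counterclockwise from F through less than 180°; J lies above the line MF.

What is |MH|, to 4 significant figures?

46.50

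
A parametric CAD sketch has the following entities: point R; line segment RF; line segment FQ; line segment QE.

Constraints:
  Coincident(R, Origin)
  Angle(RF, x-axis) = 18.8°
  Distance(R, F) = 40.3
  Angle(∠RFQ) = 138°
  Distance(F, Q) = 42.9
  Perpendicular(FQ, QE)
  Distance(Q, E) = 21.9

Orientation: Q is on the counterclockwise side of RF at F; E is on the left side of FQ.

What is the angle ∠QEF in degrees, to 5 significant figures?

62.956°

∠RFQ = 138.0°, so FQ runs at 18.8° + (180° − 138.0°) = 60.800° from the x-axis; with |FQ| = 42.9, Q = F + 42.9·(cos 60.800°, sin 60.800°) = (59.079, 50.436). FQ ⟂ QE; with |QE| = 21.9 on the left of FQ, E = Q + 21.9·(-0.87292, 0.48786) = (39.962, 61.120). Then cos ∠QEF = EQ·EF / (|EQ||EF|), giving 62.956°.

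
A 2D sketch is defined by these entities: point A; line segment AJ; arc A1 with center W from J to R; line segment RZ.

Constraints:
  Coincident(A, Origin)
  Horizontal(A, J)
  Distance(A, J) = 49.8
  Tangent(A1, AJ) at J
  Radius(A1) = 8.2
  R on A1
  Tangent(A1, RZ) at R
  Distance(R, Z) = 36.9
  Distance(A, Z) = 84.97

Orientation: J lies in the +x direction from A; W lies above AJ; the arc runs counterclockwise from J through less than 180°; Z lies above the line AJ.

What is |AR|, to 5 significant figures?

56.503

A is at the origin; AJ is horizontal with |AJ| = 49.8 and J on the +x side, so J = (49.800, 0.0000). Since A1 is tangent to AJ there, WJ ⟂ AJ, so W = J + (0, 8.2) = (49.800, 8.2000). Since WR ⟂ RZ (tangency), |WZ| = √(8.2² + 36.9²) = 37.800 regardless of where R sits on A1. So Z lies on both circle(A, 84.97) and circle(W, 37.800); the above-AJ intersection is Z = (78.274, 33.061). R is the foot of the tangent from Z: R = (56.405, 3.3400).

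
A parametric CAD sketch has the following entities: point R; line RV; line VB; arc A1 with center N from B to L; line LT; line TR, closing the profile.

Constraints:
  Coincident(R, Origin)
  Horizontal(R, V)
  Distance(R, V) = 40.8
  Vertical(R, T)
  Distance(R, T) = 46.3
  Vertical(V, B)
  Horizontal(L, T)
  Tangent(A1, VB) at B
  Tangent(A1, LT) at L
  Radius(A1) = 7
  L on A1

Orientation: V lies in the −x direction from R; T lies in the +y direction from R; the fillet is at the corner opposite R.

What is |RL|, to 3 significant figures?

57.3

R is at the origin; RV is horizontal with |RV| = 40.8 and V on the −x side, so V = (-40.8, 0.00). RT is vertical with |RT| = 46.3 and T on the +y side, so T = (0.00, 46.3). The virtual corner opposite R is at (-40.8, 46.3). Tangency of A1 to VB means the radius NB is perpendicular to VB and the tangent condition forces NL to be normal to LT, with radius 7.0, so the center N sits 7.0 in from both sides at N = (-33.8, 39.3). That places the tangent points at B = (-40.8, 39.3) on VB and L = (-33.8, 46.3) on LT. Then |RL| = |L − R| = 57.3.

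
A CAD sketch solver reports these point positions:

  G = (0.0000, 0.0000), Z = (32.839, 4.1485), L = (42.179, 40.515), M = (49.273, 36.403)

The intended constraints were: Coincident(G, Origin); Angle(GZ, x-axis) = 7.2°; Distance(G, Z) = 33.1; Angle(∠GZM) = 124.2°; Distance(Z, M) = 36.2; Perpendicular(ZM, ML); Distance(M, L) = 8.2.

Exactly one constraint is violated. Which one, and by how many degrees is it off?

Perpendicular(ZM, ML) — off by 3.10°.

G = (0.00, 0.00) ✓; GZ at 7.200° ✓; |GZ| = 33.10 ✓; ∠GZM = 124.2° ✓; |ZM| = 36.20 ✓; ∠(ZM, ML) = 86.90° ✗; |ML| = 8.200 ✓.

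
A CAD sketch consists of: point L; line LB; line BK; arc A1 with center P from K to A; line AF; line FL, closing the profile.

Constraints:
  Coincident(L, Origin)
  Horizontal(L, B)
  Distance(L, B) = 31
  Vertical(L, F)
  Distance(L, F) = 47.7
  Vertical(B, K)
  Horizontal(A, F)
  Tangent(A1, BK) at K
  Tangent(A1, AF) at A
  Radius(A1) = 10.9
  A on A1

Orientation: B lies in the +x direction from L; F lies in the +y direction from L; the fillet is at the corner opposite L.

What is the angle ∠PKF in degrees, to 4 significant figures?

19.37°

L is at the origin; LB is horizontal with |LB| = 31.0 and B on the +x side, so B = (31.00, 0.000). LF is vertical with |LF| = 47.7 and F on the +y side, so F = (0.000, 47.70). The virtual corner opposite L is at (31.00, 47.70). Tangency of A1 to BK means the radius PK is perpendicular to BK and tangency of A1 to AF means the radius PA is perpendicular to AF, with radius 10.9, so the center P sits 10.9 in from both sides at P = (20.10, 36.80). That places the tangent points at K = (31.00, 36.80) on BK and A = (20.10, 47.70) on AF. Then cos ∠PKF = KP·KF / (|KP||KF|), giving 19.37°.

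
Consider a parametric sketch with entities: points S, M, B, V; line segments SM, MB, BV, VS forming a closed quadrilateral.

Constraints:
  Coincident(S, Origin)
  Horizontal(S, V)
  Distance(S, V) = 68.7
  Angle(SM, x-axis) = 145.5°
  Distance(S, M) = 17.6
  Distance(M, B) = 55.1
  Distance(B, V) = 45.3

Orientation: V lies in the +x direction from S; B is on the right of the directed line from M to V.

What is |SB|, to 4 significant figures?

37.52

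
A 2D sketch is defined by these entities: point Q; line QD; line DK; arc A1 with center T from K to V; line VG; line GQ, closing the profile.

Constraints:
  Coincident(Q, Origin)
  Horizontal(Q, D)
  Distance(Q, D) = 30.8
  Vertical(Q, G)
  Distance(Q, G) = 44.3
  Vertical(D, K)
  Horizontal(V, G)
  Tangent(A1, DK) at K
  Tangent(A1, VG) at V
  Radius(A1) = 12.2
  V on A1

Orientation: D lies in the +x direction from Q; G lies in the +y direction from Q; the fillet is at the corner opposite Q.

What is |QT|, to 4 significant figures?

37.10

Q is at the origin; QD is horizontal with |QD| = 30.8 and D on the +x side, so D = (30.80, 0.000). QG is vertical with |QG| = 44.3 and G on the +y side, so G = (0.000, 44.30). The virtual corner opposite Q is at (30.80, 44.30). Tangency of A1 to DK means the radius TK is perpendicular to DK and A1 meets VG tangentially, so TV is at right angles to VG, with radius 12.2, so the center T sits 12.2 in from both sides at T = (18.60, 32.10). Then |QT| = |T − Q| = 37.10.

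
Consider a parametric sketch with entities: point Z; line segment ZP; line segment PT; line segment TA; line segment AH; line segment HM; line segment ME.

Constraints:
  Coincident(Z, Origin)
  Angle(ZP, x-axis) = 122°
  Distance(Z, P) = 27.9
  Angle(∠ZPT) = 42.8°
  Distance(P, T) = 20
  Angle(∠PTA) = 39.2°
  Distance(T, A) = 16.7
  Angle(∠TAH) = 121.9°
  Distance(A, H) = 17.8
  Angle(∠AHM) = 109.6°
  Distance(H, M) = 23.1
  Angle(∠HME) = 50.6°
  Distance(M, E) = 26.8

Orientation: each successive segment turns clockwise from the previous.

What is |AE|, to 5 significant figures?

12.688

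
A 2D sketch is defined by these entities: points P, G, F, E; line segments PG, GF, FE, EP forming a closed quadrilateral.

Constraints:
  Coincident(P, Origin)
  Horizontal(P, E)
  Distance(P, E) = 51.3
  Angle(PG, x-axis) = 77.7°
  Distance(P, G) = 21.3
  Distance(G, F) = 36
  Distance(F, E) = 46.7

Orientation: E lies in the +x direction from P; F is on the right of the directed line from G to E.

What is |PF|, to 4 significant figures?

16.69

Checks: |GF| = 36.00 ✓; |FE| = 46.70 ✓.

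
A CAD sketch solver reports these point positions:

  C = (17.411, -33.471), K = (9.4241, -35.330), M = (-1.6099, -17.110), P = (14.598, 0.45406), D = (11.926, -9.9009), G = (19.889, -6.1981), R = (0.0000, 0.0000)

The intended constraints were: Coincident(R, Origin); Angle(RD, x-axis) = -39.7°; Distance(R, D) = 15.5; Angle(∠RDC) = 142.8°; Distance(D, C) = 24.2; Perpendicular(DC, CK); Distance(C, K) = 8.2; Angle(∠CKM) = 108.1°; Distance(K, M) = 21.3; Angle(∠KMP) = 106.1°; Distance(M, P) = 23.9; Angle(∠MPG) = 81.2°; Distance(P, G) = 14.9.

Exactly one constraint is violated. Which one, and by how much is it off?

Distance(P, G) = 14.9 — off by 6.40.

R = (0.00, 0.00) ✓; RD at -39.70° ✓; |RD| = 15.50 ✓; ∠RDC = 142.8° ✓; |DC| = 24.20 ✓; ∠(DC, CK) = 90.00° ✓; |CK| = 8.200 ✓; ∠CKM = 108.1° ✓; |KM| = 21.30 ✓; ∠KMP = 106.1° ✓; |MP| = 23.90 ✓; ∠MPG = 81.20° ✓; |PG| = 8.500 ✗.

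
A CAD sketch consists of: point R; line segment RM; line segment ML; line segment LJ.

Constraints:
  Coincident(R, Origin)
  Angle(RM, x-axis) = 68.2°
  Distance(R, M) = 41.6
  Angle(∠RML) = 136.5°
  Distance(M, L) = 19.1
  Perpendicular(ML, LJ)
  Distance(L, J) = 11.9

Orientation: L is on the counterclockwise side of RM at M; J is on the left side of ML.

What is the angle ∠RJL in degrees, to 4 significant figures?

108.8°

R is at the origin; RM runs at 68.2° with length 41.6, so M = 41.6·(cos 68.2°, sin 68.2°) = (15.45, 38.63). ∠RML = 136.5°, so ML runs at 68.2° + (180° − 136.5°) = 111.7° from the x-axis; with |ML| = 19.1, L = M + 19.1·(cos 111.7°, sin 111.7°) = (8.387, 56.37). ML ⟂ LJ; with |LJ| = 11.9 on the left of ML, J = L + 11.9·(-0.9291, -0.3697) = (-2.670, 51.97). Then cos ∠RJL = JR·JL / (|JR||JL|), giving 108.8°.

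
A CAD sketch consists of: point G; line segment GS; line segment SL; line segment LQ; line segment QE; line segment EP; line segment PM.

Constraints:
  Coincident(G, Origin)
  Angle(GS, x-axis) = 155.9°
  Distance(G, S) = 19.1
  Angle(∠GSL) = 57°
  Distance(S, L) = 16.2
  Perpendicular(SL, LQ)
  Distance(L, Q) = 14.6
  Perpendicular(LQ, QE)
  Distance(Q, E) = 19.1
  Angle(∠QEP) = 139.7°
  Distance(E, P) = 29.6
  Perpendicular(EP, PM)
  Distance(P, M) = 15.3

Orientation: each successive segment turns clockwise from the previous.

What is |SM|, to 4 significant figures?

22.49

G is at the origin; GS runs at 155.9° with length 19.1, so S = (-17.44, 7.799). ∠GSL = 57.0° gives SL at 32.90° from the x-axis; with |SL| = 16.2, L = (-3.833, 16.60). SL ⟂ LQ, so LQ runs at -57.10°; with |LQ| = 14.6, Q = (4.097, 4.340). The perpendicularity gives QE at right angles to LQ, so QE runs at -147.1°; with |QE| = 19.1, E = (-11.94, -6.035). ∠QEP = 139.7° gives EP at 172.6° from the x-axis; with |EP| = 29.6, P = (-41.29, -2.222). EP ⟂ PM, so PM runs at 82.60°; with |PM| = 15.3, M = (-39.32, 12.95). Then |SM| = |M − S| = 22.49.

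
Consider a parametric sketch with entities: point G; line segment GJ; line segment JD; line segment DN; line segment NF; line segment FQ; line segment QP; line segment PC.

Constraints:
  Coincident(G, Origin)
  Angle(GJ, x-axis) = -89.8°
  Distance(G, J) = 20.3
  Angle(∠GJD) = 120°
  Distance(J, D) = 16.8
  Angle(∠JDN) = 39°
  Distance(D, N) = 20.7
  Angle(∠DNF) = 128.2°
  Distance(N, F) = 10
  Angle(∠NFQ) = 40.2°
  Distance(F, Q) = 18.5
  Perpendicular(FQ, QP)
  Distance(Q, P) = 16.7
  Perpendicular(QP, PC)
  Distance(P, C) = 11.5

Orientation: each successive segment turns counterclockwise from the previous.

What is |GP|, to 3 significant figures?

25.2

G is at the origin; GJ runs at -89.8° with length 20.3, so J = (0.0709, -20.3). ∠GJD = 120.0° gives JD at -29.8° from the x-axis; with |JD| = 16.8, D = (14.6, -28.6). ∠JDN = 39.0° gives DN at 111° from the x-axis; with |DN| = 20.7, N = (7.16, -9.35). ∠DNF = 128.2° gives NF at 163° from the x-axis; with |NF| = 10.0, F = (-2.40, -6.43). ∠NFQ = 40.2° gives FQ at -57.2° from the x-axis; with |FQ| = 18.5, Q = (7.62, -22.0). The perpendicularity gives QP at right angles to FQ, so QP runs at 32.8°; with |QP| = 16.7, P = (21.7, -12.9). Then |GP| = |P − G| = 25.2.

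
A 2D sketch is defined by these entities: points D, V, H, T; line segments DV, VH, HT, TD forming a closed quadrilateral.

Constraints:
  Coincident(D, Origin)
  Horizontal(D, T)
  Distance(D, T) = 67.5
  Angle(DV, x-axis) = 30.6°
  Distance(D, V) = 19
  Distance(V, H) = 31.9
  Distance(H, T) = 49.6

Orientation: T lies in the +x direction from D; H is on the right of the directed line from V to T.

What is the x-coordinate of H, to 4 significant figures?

22.83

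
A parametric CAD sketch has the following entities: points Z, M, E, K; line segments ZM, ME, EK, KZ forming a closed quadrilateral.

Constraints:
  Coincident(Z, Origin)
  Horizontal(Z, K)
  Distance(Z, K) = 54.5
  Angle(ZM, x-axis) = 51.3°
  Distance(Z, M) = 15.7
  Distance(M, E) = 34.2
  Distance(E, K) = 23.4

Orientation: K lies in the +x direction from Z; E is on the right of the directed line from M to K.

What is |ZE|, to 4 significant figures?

36.17

Checks: |ME| = 34.20 ✓; |EK| = 23.40 ✓.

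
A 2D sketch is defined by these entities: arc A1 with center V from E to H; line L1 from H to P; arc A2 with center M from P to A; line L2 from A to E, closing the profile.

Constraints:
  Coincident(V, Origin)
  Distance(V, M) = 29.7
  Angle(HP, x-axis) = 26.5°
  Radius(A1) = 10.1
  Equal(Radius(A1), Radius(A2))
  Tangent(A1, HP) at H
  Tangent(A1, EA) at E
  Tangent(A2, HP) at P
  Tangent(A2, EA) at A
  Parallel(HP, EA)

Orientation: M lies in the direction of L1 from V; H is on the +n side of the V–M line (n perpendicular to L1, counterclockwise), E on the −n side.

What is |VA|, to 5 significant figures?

31.370

Tangency of A1 to both parallel lines with radius 10.1 puts H and E at V ± 10.1·n: H = (-4.5066, 9.0388), E = (4.5066, -9.0388). Equal radii place P and A the same way about M: P = M + 10.1·n = (22.073, 22.291), A = M − 10.1·n = (31.086, 4.2132). Then |VA| = |A − V| = 31.370.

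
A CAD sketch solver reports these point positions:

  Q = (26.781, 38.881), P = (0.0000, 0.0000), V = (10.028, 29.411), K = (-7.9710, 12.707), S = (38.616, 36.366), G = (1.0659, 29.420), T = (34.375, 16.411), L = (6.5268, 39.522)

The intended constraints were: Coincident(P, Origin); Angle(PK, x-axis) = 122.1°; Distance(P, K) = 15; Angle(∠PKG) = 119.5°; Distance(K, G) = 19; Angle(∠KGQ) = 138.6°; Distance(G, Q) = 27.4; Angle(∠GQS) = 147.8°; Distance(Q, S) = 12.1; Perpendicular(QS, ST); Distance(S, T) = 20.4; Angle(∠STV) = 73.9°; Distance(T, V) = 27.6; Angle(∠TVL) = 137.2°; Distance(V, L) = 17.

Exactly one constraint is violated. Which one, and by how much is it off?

Distance(V, L) = 17 — off by 6.30.

P = (0.00, 0.00) ✓; PK at 122.1° ✓; |PK| = 15.00 ✓; ∠PKG = 119.5° ✓; |KG| = 19.00 ✓; ∠KGQ = 138.6° ✓; |GQ| = 27.40 ✓; ∠GQS = 147.8° ✓; |QS| = 12.10 ✓; ∠(QS, ST) = 90.00° ✓; |ST| = 20.40 ✓; ∠STV = 73.90° ✓; |TV| = 27.60 ✓; ∠TVL = 137.2° ✓; |VL| = 10.70 ✗.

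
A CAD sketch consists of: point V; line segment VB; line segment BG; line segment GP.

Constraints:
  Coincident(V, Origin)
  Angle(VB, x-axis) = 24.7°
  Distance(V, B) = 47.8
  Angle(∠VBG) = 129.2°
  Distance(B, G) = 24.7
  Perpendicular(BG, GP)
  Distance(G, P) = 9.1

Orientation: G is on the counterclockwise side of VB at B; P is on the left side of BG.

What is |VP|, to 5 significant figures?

61.612

V is at the origin; VB runs at 24.7° with length 47.8, so B = 47.8·(cos 24.7°, sin 24.7°) = (43.427, 19.974). ∠VBG = 129.2°, so BG runs at 24.7° + (180° − 129.2°) = 75.500° from the x-axis; with |BG| = 24.7, G = B + 24.7·(cos 75.500°, sin 75.500°) = (49.611, 43.887). BG is perpendicular to GP; with |GP| = 9.1 on the left of BG, P = G + 9.1·(-0.96815, 0.25038) = (40.801, 46.166). Then |VP| = |P − V| = 61.612.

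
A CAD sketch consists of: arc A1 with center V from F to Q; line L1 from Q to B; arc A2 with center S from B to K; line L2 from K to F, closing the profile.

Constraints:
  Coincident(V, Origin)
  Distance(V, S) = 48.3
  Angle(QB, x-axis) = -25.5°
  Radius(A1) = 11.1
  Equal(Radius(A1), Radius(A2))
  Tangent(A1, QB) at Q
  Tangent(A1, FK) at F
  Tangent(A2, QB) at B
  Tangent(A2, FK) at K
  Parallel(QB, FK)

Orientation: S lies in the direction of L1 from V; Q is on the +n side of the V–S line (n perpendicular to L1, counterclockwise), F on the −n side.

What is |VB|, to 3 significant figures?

49.6

The slot axis is L1's direction at -25.5°, so u = (cos -25.5°, sin -25.5°) = (0.903, -0.431) and n = (−sin -25.5°, cos -25.5°) = (0.431, 0.903). V is at the origin and S lies 48.3 along u from V, so S = 48.3·u = (43.6, -20.8). Tangency of A1 to both parallel lines with radius 11.1 puts Q and F at V ± 11.1·n: Q = (4.78, 10.0), F = (-4.78, -10.0). Equal radii place B and K the same way about S: B = S + 11.1·n = (48.4, -10.8), K = S − 11.1·n = (38.8, -30.8). Then |VB| = |B − V| = 49.6.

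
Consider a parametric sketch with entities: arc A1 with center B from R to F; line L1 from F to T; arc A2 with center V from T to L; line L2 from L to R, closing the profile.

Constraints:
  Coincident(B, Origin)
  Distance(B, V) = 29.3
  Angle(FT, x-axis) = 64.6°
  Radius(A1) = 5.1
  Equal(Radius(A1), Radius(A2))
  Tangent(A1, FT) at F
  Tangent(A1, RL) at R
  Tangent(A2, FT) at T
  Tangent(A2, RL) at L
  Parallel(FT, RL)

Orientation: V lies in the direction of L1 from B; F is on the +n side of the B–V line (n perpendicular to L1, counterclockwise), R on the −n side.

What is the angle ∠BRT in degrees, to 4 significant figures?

70.81°

The slot axis is L1's direction at 64.6°, so u = (cos 64.6°, sin 64.6°) = (0.4289, 0.9033) and n = (−sin 64.6°, cos 64.6°) = (-0.9033, 0.4289). B is at the origin and V lies 29.3 along u from B, so V = 29.3·u = (12.57, 26.47). Tangency of A1 to both parallel lines with radius 5.1 puts F and R at B ± 5.1·n: F = (-4.607, 2.188), R = (4.607, -2.188). Equal radii place T and L the same way about V: T = V + 5.1·n = (7.961, 28.66), L = V − 5.1·n = (17.17, 24.28). Then cos ∠BRT = RB·RT / (|RB||RT|), giving 70.81°.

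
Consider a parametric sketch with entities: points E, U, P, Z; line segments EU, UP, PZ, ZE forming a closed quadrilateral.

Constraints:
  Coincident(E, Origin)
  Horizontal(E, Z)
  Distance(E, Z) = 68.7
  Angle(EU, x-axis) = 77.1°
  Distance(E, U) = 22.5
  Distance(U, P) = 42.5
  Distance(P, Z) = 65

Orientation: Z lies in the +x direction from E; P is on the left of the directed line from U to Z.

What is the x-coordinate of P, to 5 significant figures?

32.742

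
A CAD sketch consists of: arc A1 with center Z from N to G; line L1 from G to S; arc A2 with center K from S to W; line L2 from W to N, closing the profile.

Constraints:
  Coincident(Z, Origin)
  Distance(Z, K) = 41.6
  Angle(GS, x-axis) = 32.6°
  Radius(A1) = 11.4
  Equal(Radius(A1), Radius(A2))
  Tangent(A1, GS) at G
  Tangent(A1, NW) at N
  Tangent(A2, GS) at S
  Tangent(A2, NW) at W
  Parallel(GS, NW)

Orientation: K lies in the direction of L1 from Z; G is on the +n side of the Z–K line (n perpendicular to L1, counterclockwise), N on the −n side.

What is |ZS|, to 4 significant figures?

43.13

The slot axis is L1's direction at 32.6°, so u = (cos 32.6°, sin 32.6°) = (0.8425, 0.5388) and n = (−sin 32.6°, cos 32.6°) = (-0.5388, 0.8425). Z is at the origin and K lies 41.6 along u from Z, so K = 41.6·u = (35.05, 22.41). Tangency of A1 to both parallel lines with radius 11.4 puts G and N at Z ± 11.4·n: G = (-6.142, 9.604), N = (6.142, -9.604). Equal radii place S and W the same way about K: S = K + 11.4·n = (28.90, 32.02), W = K − 11.4·n = (41.19, 12.81). Then |ZS| = |S − Z| = 43.13.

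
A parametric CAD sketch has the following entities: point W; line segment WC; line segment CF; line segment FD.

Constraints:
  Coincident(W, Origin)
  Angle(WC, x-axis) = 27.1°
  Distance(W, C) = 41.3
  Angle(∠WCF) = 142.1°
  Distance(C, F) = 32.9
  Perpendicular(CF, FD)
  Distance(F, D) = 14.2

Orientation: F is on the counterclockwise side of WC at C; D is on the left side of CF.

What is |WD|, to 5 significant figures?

66.435

∠WCF = 142.1°, so CF runs at 27.1° + (180° − 142.1°) = 65.000° from the x-axis; with |CF| = 32.9, F = C + 32.9·(cos 65.000°, sin 65.000°) = (50.670, 48.632). CF ⟂ FD; with |FD| = 14.2 on the left of CF, D = F + 14.2·(-0.90631, 0.42262) = (37.800, 54.633). Then |WD| = |D − W| = 66.435.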